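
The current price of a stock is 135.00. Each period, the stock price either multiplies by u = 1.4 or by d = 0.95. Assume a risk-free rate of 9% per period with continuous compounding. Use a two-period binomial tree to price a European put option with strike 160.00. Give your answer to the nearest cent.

14.72

Risk-neutral probability p = (e^0.09 − 0.95)/(1.4 − 0.95) = 0.1442/0.4500 = 0.3204
Terminal stock prices: S_uu = 264.6, S_ud = 179.5, S_dd = 121.8
Terminal payoffs (K − S): max(-104.6, 0) = 0, max(-19.55, 0) = 0, max(38.16, 0) = 38.16
Node u (S = 189): V_u = e^(−0.09)·[0.3204·0.0000 + 0.6796·0.0000] = 0.0000
Node d (S = 128.2): V_d = e^(−0.09)·[0.3204·0.0000 + 0.6796·38.1625] = 23.7035
Node 0 (S = 135): V_0 = e^(−0.09)·[0.3204·0.0000 + 0.6796·23.7035] = 14.7227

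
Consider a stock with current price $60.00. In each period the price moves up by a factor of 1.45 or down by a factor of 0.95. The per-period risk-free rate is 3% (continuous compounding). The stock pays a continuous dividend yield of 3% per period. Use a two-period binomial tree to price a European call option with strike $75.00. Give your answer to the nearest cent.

$1.78

Per-period risk-free factor R = e^0.03 = 1.0305; dividend-adjusted growth = e^(0.03−0.03) = 1.0000.
Risk-neutral probability p = (1.0000 − 0.95)/(1.45 − 0.95) = 0.0500/0.5000 = 0.1000
Terminal stock prices: S_uu = 126.2, S_ud = 82.65, S_dd = 54.15
Terminal payoffs (S − K): max(51.15, 0) = 51.15, max(7.65, 0) = 7.65, max(-20.85, 0) = 0
Node u (S = 87): V_u = e^(−0.03)·[0.1000·51.1500 + 0.9000·7.6500] = 11.6453
Node d (S = 57): V_d = e^(−0.03)·[0.1000·7.6500 + 0.9000·0.0000] = 0.7424
Node 0 (S = 60): V_0 = e^(−0.03)·[0.1000·11.6453 + 0.9000·0.7424] = 1.7785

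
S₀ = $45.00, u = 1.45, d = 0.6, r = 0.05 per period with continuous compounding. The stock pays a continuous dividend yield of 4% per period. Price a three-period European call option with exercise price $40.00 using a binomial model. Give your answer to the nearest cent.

Per-period risk-free factor R = e^0.05 = 1.0513; dividend-adjusted growth = e^(0.05−0.04) = 1.0101.
Risk-neutral probability p = (1.0101 − 0.6)/(1.45 − 0.6) = 0.4101/0.8500 = 0.4824
Terminal stock prices: S_uuu = 137.2, S_uud = 56.77, S_udd = 23.49, S_ddd = 9.72
Terminal payoffs (S − K): max(97.19, 0) = 97.19, max(16.77, 0) = 16.77, max(-16.51, 0) = 0, max(-30.28, 0) = 0
Node uu (S = 94.61): V_uu = e^(−0.05)·[0.4824·97.1881 + 0.5176·16.7675] = 52.8535
Node ud (S = 39.15): V_ud = e^(−0.05)·[0.4824·16.7675 + 0.5176·0.0000] = 7.6943
Node dd (S = 16.2): V_dd = e^(−0.05)·[0.4824·0.0000 + 0.5176·0.0000] = 0.0000
Node u (S = 65.25): V_u = e^(−0.05)·[0.4824·52.8535 + 0.5176·7.6943] = 28.0419
Node d (S = 27): V_d = e^(−0.05)·[0.4824·7.6943 + 0.5176·0.0000] = 3.5308
Node 0 (S = 45): V_0 = e^(−0.05)·[0.4824·28.0419 + 0.5176·3.5308] = 14.6064

$14.61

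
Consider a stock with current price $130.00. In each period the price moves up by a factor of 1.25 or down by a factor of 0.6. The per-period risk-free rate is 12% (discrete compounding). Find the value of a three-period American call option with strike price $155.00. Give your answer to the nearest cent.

Risk-neutral probability p = (1 + 0.12 − 0.6)/(1.25 − 0.6) = 0.5200/0.6500 = 0.8000
Terminal stock prices: S_uuu = 253.9, S_uud = 121.9, S_udd = 58.5, S_ddd = 28.08
Terminal payoffs (S − K): max(98.91, 0) = 98.91, max(-33.12, 0) = 0, max(-96.5, 0) = 0, max(-126.9, 0) = 0
Node uu (S = 203.1): continuation = 1/1.12·[0.8000·98.9062 + 0.2000·0.0000] = 70.6473; exercise value = 48.1250 ≤ continuation, so V_uu = 70.6473
Node ud (S = 97.5): continuation = 1/1.12·[0.8000·0.0000 + 0.2000·0.0000] = 0.0000; exercise value = 0.0000 ≤ continuation, so V_ud = 0.0000
Node dd (S = 46.8): continuation = 1/1.12·[0.8000·0.0000 + 0.2000·0.0000] = 0.0000; exercise value = 0.0000 ≤ continuation, so V_dd = 0.0000
Node u (S = 162.5): continuation = 1/1.12·[0.8000·70.6473 + 0.2000·0.0000] = 50.4624; exercise value = 7.5000 ≤ continuation, so V_u = 50.4624
Node d (S = 78): continuation = 1/1.12·[0.8000·0.0000 + 0.2000·0.0000] = 0.0000; exercise value = 0.0000 ≤ continuation, so V_d = 0.0000
Node 0 (S = 130): continuation = 1/1.12·[0.8000·50.4624 + 0.2000·0.0000] = 36.0446; exercise value = 0.0000 ≤ continuation, so V_0 = 36.0446

$36.04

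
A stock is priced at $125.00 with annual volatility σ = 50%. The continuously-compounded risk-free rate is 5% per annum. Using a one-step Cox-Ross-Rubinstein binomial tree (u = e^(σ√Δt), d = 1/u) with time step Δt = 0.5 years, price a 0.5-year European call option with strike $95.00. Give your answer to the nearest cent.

CRR parameters: u = e^(σ√Δt) = e^(0.5·√0.5) = 1.4241, d = 1/u = 0.7022
Per-period rate: rΔt = 0.05·0.5 = 0.025, so R = e^0.025 = 1.0253
Risk-neutral probability p = (e^0.025 − 0.7022)/(1.4241 − 0.7022) = 0.3231/0.7219 = 0.4476
Terminal stock prices: S_u = 178, S_d = 87.77
Terminal payoffs (S − K): max(83.01, 0) = 83.01, max(-7.226, 0) = 0
Node 0 (S = 125): V_0 = e^(−0.025)·[0.4476·83.0149 + 0.5524·0.0000] = 36.2390

$36.24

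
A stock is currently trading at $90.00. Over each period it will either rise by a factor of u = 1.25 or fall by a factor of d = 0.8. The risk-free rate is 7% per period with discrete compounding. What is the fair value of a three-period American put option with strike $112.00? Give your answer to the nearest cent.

Risk-neutral probability p = (1 + 0.07 − 0.8)/(1.25 − 0.8) = 0.2700/0.4500 = 0.6000
Terminal stock prices: S_uuu = 175.8, S_uud = 112.5, S_udd = 72, S_ddd = 46.08
Terminal payoffs (K − S): max(-63.78, 0) = 0, max(-0.5, 0) = 0, max(40, 0) = 40, max(65.92, 0) = 65.92
Node uu (S = 140.6): continuation = 1/1.07·[0.6000·0.0000 + 0.4000·0.0000] = 0.0000; exercise value = 0.0000 ≤ continuation, so V_uu = 0.0000
Node ud (S = 90): continuation = 1/1.07·[0.6000·0.0000 + 0.4000·40.0000] = 14.9533; exercise value = 22.0000 > continuation, so V_ud = 22.0000 (exercise)
Node dd (S = 57.6): continuation = 1/1.07·[0.6000·40.0000 + 0.4000·65.9200] = 47.0729; exercise value = 54.4000 > continuation, so V_dd = 54.4000 (exercise)
Node u (S = 112.5): continuation = 1/1.07·[0.6000·0.0000 + 0.4000·22.0000] = 8.2243; exercise value = 0.0000 ≤ continuation, so V_u = 8.2243
Node d (S = 72): continuation = 1/1.07·[0.6000·22.0000 + 0.4000·54.4000] = 32.6729; exercise value = 40.0000 > continuation, so V_d = 40.0000 (exercise)
Node 0 (S = 90): continuation = 1/1.07·[0.6000·8.2243 + 0.4000·40.0000] = 19.5650; exercise value = 22.0000 > continuation, so V_0 = 22.0000 (exercise)

$22.00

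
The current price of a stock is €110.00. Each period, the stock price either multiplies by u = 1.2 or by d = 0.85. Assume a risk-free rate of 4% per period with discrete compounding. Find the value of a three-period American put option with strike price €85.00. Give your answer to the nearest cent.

Risk-neutral probability p = (1 + 0.04 − 0.85)/(1.2 − 0.85) = 0.1900/0.3500 = 0.5429
Terminal stock prices: S_uuu = 190.1, S_uud = 134.6, S_udd = 95.37, S_ddd = 67.55
Terminal payoffs (K − S): max(-105.1, 0) = 0, max(-49.64, 0) = 0, max(-10.37, 0) = 0, max(17.45, 0) = 17.45
Node uu (S = 158.4): continuation = 1/1.04·[0.5429·0.0000 + 0.4571·0.0000] = 0.0000; exercise value = 0.0000 ≤ continuation, so V_uu = 0.0000
Node ud (S = 112.2): continuation = 1/1.04·[0.5429·0.0000 + 0.4571·0.0000] = 0.0000; exercise value = 0.0000 ≤ continuation, so V_ud = 0.0000
Node dd (S = 79.47): continuation = 1/1.04·[0.5429·0.0000 + 0.4571·17.4463] = 7.6687; exercise value = 5.5250 ≤ continuation, so V_dd = 7.6687
Node u (S = 132): continuation = 1/1.04·[0.5429·0.0000 + 0.4571·0.0000] = 0.0000; exercise value = 0.0000 ≤ continuation, so V_u = 0.0000
Node d (S = 93.5): continuation = 1/1.04·[0.5429·0.0000 + 0.4571·7.6687] = 3.3708; exercise value = 0.0000 ≤ continuation, so V_d = 3.3708
Node 0 (S = 110): continuation = 1/1.04·[0.5429·0.0000 + 0.4571·3.3708] = 1.4817; exercise value = 0.0000 ≤ continuation, so V_0 = 1.4817

€1.48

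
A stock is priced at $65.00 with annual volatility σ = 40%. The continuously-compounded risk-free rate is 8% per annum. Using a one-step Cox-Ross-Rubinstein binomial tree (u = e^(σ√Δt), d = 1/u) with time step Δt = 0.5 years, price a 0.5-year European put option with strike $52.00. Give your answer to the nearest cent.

CRR parameters: u = e^(σ√Δt) = e^(0.4·√0.5) = 1.3269, d = 1/u = 0.7536
Per-period rate: rΔt = 0.08·0.5 = 0.04, so R = e^0.04 = 1.0408
Risk-neutral probability p = (e^0.04 − 0.7536)/(1.3269 − 0.7536) = 0.2872/0.5733 = 0.5009
Terminal stock prices: S_u = 86.25, S_d = 48.99
Terminal payoffs (K − S): max(-34.25, 0) = 0, max(3.014, 0) = 3.014
Node 0 (S = 65): V_0 = e^(−0.04)·[0.5009·0.0000 + 0.4991·3.0135] = 1.4449

$1.44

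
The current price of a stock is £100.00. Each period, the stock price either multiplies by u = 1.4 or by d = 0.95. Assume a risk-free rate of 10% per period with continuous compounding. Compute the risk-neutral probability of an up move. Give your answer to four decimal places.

Risk-neutral probability p = (e^0.1 − 0.95)/(1.4 − 0.95) = 0.1552/0.4500 = 0.3448

p = 0.3448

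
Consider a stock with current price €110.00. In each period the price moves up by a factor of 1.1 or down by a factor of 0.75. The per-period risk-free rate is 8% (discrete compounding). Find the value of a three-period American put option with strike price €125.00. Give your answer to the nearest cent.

€15.00

Risk-neutral probability p = (1 + 0.08 − 0.75)/(1.1 − 0.75) = 0.3300/0.3500 = 0.9429
Terminal stock prices: S_uuu = 146.4, S_uud = 99.83, S_udd = 68.06, S_ddd = 46.41
Terminal payoffs (K − S): max(-21.41, 0) = 0, max(25.17, 0) = 25.17, max(56.94, 0) = 56.94, max(78.59, 0) = 78.59
Node uu (S = 133.1): continuation = 1/1.08·[0.9429·0.0000 + 0.0571·25.1750] = 1.3320; exercise value = 0.0000 ≤ continuation, so V_uu = 1.3320
Node ud (S = 90.75): continuation = 1/1.08·[0.9429·25.1750 + 0.0571·56.9375] = 24.9907; exercise value = 34.2500 > continuation, so V_ud = 34.2500 (exercise)
Node dd (S = 61.88): continuation = 1/1.08·[0.9429·56.9375 + 0.0571·78.5938] = 53.8657; exercise value = 63.1250 > continuation, so V_dd = 63.1250 (exercise)
Node u (S = 121): continuation = 1/1.08·[0.9429·1.3320 + 0.0571·34.2500] = 2.9750; exercise value = 4.0000 > continuation, so V_u = 4.0000 (exercise)
Node d (S = 82.5): continuation = 1/1.08·[0.9429·34.2500 + 0.0571·63.1250] = 33.2407; exercise value = 42.5000 > continuation, so V_d = 42.5000 (exercise)
Node 0 (S = 110): continuation = 1/1.08·[0.9429·4.0000 + 0.0571·42.5000] = 5.7407; exercise value = 15.0000 > continuation, so V_0 = 15.0000 (exercise)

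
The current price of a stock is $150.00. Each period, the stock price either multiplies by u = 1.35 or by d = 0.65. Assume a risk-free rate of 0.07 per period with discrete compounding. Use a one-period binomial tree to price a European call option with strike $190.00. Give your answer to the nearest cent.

$7.01

Risk-neutral probability p = (1 + 0.07 − 0.65)/(1.35 − 0.65) = 0.4200/0.7000 = 0.6000
Terminal stock prices: S_u = 202.5, S_d = 97.5
Terminal payoffs (S − K): max(12.5, 0) = 12.5, max(-92.5, 0) = 0
Node 0 (S = 150): V_0 = 1/1.07·[0.6000·12.5000 + 0.4000·0.0000] = 7.0093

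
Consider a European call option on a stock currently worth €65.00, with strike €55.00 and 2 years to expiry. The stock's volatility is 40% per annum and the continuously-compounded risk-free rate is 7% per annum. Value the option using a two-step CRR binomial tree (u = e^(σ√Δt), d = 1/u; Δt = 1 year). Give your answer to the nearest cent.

CRR parameters: u = e^(σ√Δt) = e^(0.4·√1) = 1.4918, d = 1/u = 0.6703
Per-period rate: rΔt = 0.07·1 = 0.07, so R = e^0.07 = 1.0725
Risk-neutral probability p = (e^0.07 − 0.6703)/(1.4918 − 0.6703) = 0.4022/0.8215 = 0.4896
Terminal stock prices: S_uu = 144.7, S_ud = 65, S_dd = 29.21
Terminal payoffs (S − K): max(89.66, 0) = 89.66, max(10, 0) = 10, max(-25.79, 0) = 0
Node u (S = 96.97): V_u = e^(−0.07)·[0.4896·89.6602 + 0.5104·10.0000] = 45.6869
Node d (S = 43.57): V_d = e^(−0.07)·[0.4896·10.0000 + 0.5104·0.0000] = 4.5648
Node 0 (S = 65): V_0 = e^(−0.07)·[0.4896·45.6869 + 0.5104·4.5648] = 23.0275

€23.03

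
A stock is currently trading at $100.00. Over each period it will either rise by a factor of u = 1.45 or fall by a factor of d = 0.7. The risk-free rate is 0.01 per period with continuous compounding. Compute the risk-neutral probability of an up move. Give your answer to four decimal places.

p = 0.4134

Risk-neutral probability p = (e^0.01 − 0.7)/(1.45 − 0.7) = 0.3101/0.7500 = 0.4134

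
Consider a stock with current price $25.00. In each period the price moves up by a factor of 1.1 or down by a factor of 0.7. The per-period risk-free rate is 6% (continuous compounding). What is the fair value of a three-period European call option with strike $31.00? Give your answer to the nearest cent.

$1.41

Risk-neutral probability p = (e^0.06 − 0.7)/(1.1 − 0.7) = 0.3618/0.4000 = 0.9046
Terminal stock prices: S_uuu = 33.28, S_uud = 21.18, S_udd = 13.47, S_ddd = 8.575
Terminal payoffs (S − K): max(2.275, 0) = 2.275, max(-9.825, 0) = 0, max(-17.52, 0) = 0, max(-22.43, 0) = 0
Node uu (S = 30.25): V_uu = e^(−0.06)·[0.9046·2.2750 + 0.0954·0.0000] = 1.9381
Node ud (S = 19.25): V_ud = e^(−0.06)·[0.9046·0.0000 + 0.0954·0.0000] = 0.0000
Node dd (S = 12.25): V_dd = e^(−0.06)·[0.9046·0.0000 + 0.0954·0.0000] = 0.0000
Node u (S = 27.5): V_u = e^(−0.06)·[0.9046·1.9381 + 0.0954·0.0000] = 1.6511
Node d (S = 17.5): V_d = e^(−0.06)·[0.9046·0.0000 + 0.0954·0.0000] = 0.0000
Node 0 (S = 25): V_0 = e^(−0.06)·[0.9046·1.6511 + 0.0954·0.0000] = 1.4066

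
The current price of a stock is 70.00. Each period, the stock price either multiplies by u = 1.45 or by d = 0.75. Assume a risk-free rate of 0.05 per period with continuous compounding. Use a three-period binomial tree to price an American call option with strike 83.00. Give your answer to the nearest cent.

16.41

Risk-neutral probability p = (e^0.05 − 0.75)/(1.45 − 0.75) = 0.3013/0.7000 = 0.4304
Terminal stock prices: S_uuu = 213.4, S_uud = 110.4, S_udd = 57.09, S_ddd = 29.53
Terminal payoffs (S − K): max(130.4, 0) = 130.4, max(27.38, 0) = 27.38, max(-25.91, 0) = 0, max(-53.47, 0) = 0
Node uu (S = 147.2): continuation = e^(−0.05)·[0.4304·130.4038 + 0.5696·27.3813] = 68.2230; exercise value = 64.1750 ≤ continuation, so V_uu = 68.2230
Node ud (S = 76.12): continuation = e^(−0.05)·[0.4304·27.3813 + 0.5696·0.0000] = 11.2098; exercise value = 0.0000 ≤ continuation, so V_ud = 11.2098
Node dd (S = 39.38): continuation = e^(−0.05)·[0.4304·0.0000 + 0.5696·0.0000] = 0.0000; exercise value = 0.0000 ≤ continuation, so V_dd = 0.0000
Node u (S = 101.5): continuation = e^(−0.05)·[0.4304·68.2230 + 0.5696·11.2098] = 34.0041; exercise value = 18.5000 ≤ continuation, so V_u = 34.0041
Node d (S = 52.5): continuation = e^(−0.05)·[0.4304·11.2098 + 0.5696·0.0000] = 4.5893; exercise value = 0.0000 ≤ continuation, so V_d = 4.5893
Node 0 (S = 70): continuation = e^(−0.05)·[0.4304·34.0041 + 0.5696·4.5893] = 16.4078; exercise value = 0.0000 ≤ continuation, so V_0 = 16.4078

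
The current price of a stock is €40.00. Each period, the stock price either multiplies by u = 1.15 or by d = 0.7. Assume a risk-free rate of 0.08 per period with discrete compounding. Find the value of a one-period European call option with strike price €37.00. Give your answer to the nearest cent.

Risk-neutral probability p = (1 + 0.08 − 0.7)/(1.15 − 0.7) = 0.3800/0.4500 = 0.8444
Terminal stock prices: S_u = 46, S_d = 28
Terminal payoffs (S − K): max(9, 0) = 9, max(-9, 0) = 0
Node 0 (S = 40): V_0 = 1/1.08·[0.8444·9.0000 + 0.1556·0.0000] = 7.0370

€7.04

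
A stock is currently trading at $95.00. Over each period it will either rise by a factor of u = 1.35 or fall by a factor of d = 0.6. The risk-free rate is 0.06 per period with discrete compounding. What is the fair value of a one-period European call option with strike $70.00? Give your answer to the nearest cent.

$33.70

Risk-neutral probability p = (1 + 0.06 − 0.6)/(1.35 − 0.6) = 0.4600/0.7500 = 0.6133
Terminal stock prices: S_u = 128.2, S_d = 57
Terminal payoffs (S − K): max(58.25, 0) = 58.25, max(-13, 0) = 0
Node 0 (S = 95): V_0 = 1/1.06·[0.6133·58.2500 + 0.3867·0.0000] = 33.7044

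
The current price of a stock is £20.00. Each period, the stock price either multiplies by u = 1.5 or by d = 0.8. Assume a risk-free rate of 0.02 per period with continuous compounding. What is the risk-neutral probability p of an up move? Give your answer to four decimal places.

p = 0.3146

Risk-neutral probability p = (e^0.02 − 0.8)/(1.5 − 0.8) = 0.2202/0.7000 = 0.3146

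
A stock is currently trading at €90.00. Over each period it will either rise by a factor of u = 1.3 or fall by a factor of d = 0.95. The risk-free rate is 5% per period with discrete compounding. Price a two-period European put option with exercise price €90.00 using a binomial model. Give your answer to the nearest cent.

Risk-neutral probability p = (1 + 0.05 − 0.95)/(1.3 − 0.95) = 0.1000/0.3500 = 0.2857
Terminal stock prices: S_uu = 152.1, S_ud = 111.1, S_dd = 81.22
Terminal payoffs (K − S): max(-62.1, 0) = 0, max(-21.15, 0) = 0, max(8.775, 0) = 8.775
Node u (S = 117): V_u = 1/1.05·[0.2857·0.0000 + 0.7143·0.0000] = 0.0000
Node d (S = 85.5): V_d = 1/1.05·[0.2857·0.0000 + 0.7143·8.7750] = 5.9694
Node 0 (S = 90): V_0 = 1/1.05·[0.2857·0.0000 + 0.7143·5.9694] = 4.0608

€4.06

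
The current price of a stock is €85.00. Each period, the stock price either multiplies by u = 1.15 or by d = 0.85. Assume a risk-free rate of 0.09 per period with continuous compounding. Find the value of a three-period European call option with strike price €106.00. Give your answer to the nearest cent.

Risk-neutral probability p = (e^0.09 − 0.85)/(1.15 − 0.85) = 0.2442/0.3000 = 0.8139
Terminal stock prices: S_uuu = 129.3, S_uud = 95.55, S_udd = 70.62, S_ddd = 52.2
Terminal payoffs (S − K): max(23.27, 0) = 23.27, max(-10.45, 0) = 0, max(-35.38, 0) = 0, max(-53.8, 0) = 0
Node uu (S = 112.4): V_uu = e^(−0.09)·[0.8139·23.2744 + 0.1861·0.0000] = 17.3129
Node ud (S = 83.09): V_ud = e^(−0.09)·[0.8139·0.0000 + 0.1861·0.0000] = 0.0000
Node dd (S = 61.41): V_dd = e^(−0.09)·[0.8139·0.0000 + 0.1861·0.0000] = 0.0000
Node u (S = 97.75): V_u = e^(−0.09)·[0.8139·17.3129 + 0.1861·0.0000] = 12.8784
Node d (S = 72.25): V_d = e^(−0.09)·[0.8139·0.0000 + 0.1861·0.0000] = 0.0000
Node 0 (S = 85): V_0 = e^(−0.09)·[0.8139·12.8784 + 0.1861·0.0000] = 9.5798

€9.58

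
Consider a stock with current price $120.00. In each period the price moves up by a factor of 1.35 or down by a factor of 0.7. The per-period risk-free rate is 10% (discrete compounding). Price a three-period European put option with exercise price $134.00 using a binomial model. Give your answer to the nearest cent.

Risk-neutral probability p = (1 + 0.1 − 0.7)/(1.35 − 0.7) = 0.4000/0.6500 = 0.6154
Terminal stock prices: S_uuu = 295.2, S_uud = 153.1, S_udd = 79.38, S_ddd = 41.16
Terminal payoffs (K − S): max(-161.2, 0) = 0, max(-19.09, 0) = 0, max(54.62, 0) = 54.62, max(92.84, 0) = 92.84
Node uu (S = 218.7): V_uu = 1/1.1·[0.6154·0.0000 + 0.3846·0.0000] = 0.0000
Node ud (S = 113.4): V_ud = 1/1.1·[0.6154·0.0000 + 0.3846·54.6200] = 19.0979
Node dd (S = 58.8): V_dd = 1/1.1·[0.6154·54.6200 + 0.3846·92.8400] = 63.0182
Node u (S = 162): V_u = 1/1.1·[0.6154·0.0000 + 0.3846·19.0979] = 6.6776
Node d (S = 84): V_d = 1/1.1·[0.6154·19.0979 + 0.3846·63.0182] = 32.7185
Node 0 (S = 120): V_0 = 1/1.1·[0.6154·6.6776 + 0.3846·32.7185] = 15.1757

$15.18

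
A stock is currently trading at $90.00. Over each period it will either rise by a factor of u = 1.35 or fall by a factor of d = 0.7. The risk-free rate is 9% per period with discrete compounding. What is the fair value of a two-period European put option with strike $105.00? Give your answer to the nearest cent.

Risk-neutral probability p = (1 + 0.09 − 0.7)/(1.35 − 0.7) = 0.3900/0.6500 = 0.6000
Terminal stock prices: S_uu = 164, S_ud = 85.05, S_dd = 44.1
Terminal payoffs (K − S): max(-59.03, 0) = 0, max(19.95, 0) = 19.95, max(60.9, 0) = 60.9
Node u (S = 121.5): V_u = 1/1.09·[0.6000·0.0000 + 0.4000·19.9500] = 7.3211
Node d (S = 63): V_d = 1/1.09·[0.6000·19.9500 + 0.4000·60.9000] = 33.3303
Node 0 (S = 90): V_0 = 1/1.09·[0.6000·7.3211 + 0.4000·33.3303] = 16.2613

$16.26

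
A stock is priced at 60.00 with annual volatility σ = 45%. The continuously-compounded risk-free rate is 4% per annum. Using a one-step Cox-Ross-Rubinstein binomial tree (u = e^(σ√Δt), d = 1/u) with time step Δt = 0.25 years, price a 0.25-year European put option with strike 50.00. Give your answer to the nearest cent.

1.10

CRR parameters: u = e^(σ√Δt) = e^(0.45·√0.25) = 1.2523, d = 1/u = 0.7985
Per-period rate: rΔt = 0.04·0.25 = 0.01, so R = e^0.01 = 1.0101
Risk-neutral probability p = (e^0.01 − 0.7985)/(1.2523 − 0.7985) = 0.2115/0.4538 = 0.4661
Terminal stock prices: S_u = 75.14, S_d = 47.91
Terminal payoffs (K − S): max(-25.14, 0) = 0, max(2.089, 0) = 2.089
Node 0 (S = 60): V_0 = e^(−0.01)·[0.4661·0.0000 + 0.5339·2.0890] = 1.1042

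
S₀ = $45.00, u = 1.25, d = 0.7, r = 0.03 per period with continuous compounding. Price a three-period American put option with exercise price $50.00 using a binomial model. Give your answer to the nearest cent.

Risk-neutral probability p = (e^0.03 − 0.7)/(1.25 − 0.7) = 0.3305/0.5500 = 0.6008
Terminal stock prices: S_uuu = 87.89, S_uud = 49.22, S_udd = 27.56, S_ddd = 15.43
Terminal payoffs (K − S): max(-37.89, 0) = 0, max(0.7812, 0) = 0.7812, max(22.44, 0) = 22.44, max(34.57, 0) = 34.57
Node uu (S = 70.31): continuation = e^(−0.03)·[0.6008·0.0000 + 0.3992·0.7812] = 0.3026; exercise value = 0.0000 ≤ continuation, so V_uu = 0.3026
Node ud (S = 39.38): continuation = e^(−0.03)·[0.6008·0.7812 + 0.3992·22.4375] = 9.1473; exercise value = 10.6250 > continuation, so V_ud = 10.6250 (exercise)
Node dd (S = 22.05): continuation = e^(−0.03)·[0.6008·22.4375 + 0.3992·34.5650] = 26.4723; exercise value = 27.9500 > continuation, so V_dd = 27.9500 (exercise)
Node u (S = 56.25): continuation = e^(−0.03)·[0.6008·0.3026 + 0.3992·10.6250] = 4.2923; exercise value = 0.0000 ≤ continuation, so V_u = 4.2923
Node d (S = 31.5): continuation = e^(−0.03)·[0.6008·10.6250 + 0.3992·27.9500] = 17.0223; exercise value = 18.5000 > continuation, so V_d = 18.5000 (exercise)
Node 0 (S = 45): continuation = e^(−0.03)·[0.6008·4.2923 + 0.3992·18.5000] = 9.6692; exercise value = 5.0000 ≤ continuation, so V_0 = 9.6692

$9.67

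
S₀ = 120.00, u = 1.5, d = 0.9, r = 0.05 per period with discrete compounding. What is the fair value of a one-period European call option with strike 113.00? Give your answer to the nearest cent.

Risk-neutral probability p = (1 + 0.05 − 0.9)/(1.5 − 0.9) = 0.1500/0.6000 = 0.2500
Terminal stock prices: S_u = 180, S_d = 108
Terminal payoffs (S − K): max(67, 0) = 67, max(-5, 0) = 0
Node 0 (S = 120): V_0 = 1/1.05·[0.2500·67.0000 + 0.7500·0.0000] = 15.9524

15.95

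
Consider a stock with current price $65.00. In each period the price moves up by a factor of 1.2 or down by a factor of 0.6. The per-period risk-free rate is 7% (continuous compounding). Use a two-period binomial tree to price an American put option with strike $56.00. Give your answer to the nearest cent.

Risk-neutral probability p = (e^0.07 − 0.6)/(1.2 − 0.6) = 0.4725/0.6000 = 0.7875
Terminal stock prices: S_uu = 93.6, S_ud = 46.8, S_dd = 23.4
Terminal payoffs (K − S): max(-37.6, 0) = 0, max(9.2, 0) = 9.2, max(32.6, 0) = 32.6
Node u (S = 78): continuation = e^(−0.07)·[0.7875·0.0000 + 0.2125·9.2000] = 1.8227; exercise value = 0.0000 ≤ continuation, so V_u = 1.8227
Node d (S = 39): continuation = e^(−0.07)·[0.7875·9.2000 + 0.2125·32.6000] = 13.2141; exercise value = 17.0000 > continuation, so V_d = 17.0000 (exercise)
Node 0 (S = 65): continuation = e^(−0.07)·[0.7875·1.8227 + 0.2125·17.0000] = 4.7064; exercise value = 0.0000 ≤ continuation, so V_0 = 4.7064

$4.71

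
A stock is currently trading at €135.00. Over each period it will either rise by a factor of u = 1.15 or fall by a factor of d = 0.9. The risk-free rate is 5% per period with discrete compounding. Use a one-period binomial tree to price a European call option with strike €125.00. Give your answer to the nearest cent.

€17.29

Risk-neutral probability p = (1 + 0.05 − 0.9)/(1.15 − 0.9) = 0.1500/0.2500 = 0.6000
Terminal stock prices: S_u = 155.2, S_d = 121.5
Terminal payoffs (S − K): max(30.25, 0) = 30.25, max(-3.5, 0) = 0
Node 0 (S = 135): V_0 = 1/1.05·[0.6000·30.2500 + 0.4000·0.0000] = 17.2857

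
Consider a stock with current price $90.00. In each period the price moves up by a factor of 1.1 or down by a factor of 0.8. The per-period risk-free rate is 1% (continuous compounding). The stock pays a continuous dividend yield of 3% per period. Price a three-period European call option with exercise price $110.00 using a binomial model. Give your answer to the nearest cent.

$2.06

Per-period risk-free factor R = e^0.01 = 1.0101; dividend-adjusted growth = e^(0.01−0.03) = 0.9802.
Risk-neutral probability p = (0.9802 − 0.8)/(1.1 − 0.8) = 0.1802/0.3000 = 0.6007
Terminal stock prices: S_uuu = 119.8, S_uud = 87.12, S_udd = 63.36, S_ddd = 46.08
Terminal payoffs (S − K): max(9.79, 0) = 9.79, max(-22.88, 0) = 0, max(-46.64, 0) = 0, max(-63.92, 0) = 0
Node uu (S = 108.9): V_uu = e^(−0.01)·[0.6007·9.7900 + 0.3993·0.0000] = 5.8220
Node ud (S = 79.2): V_ud = e^(−0.01)·[0.6007·0.0000 + 0.3993·0.0000] = 0.0000
Node dd (S = 57.6): V_dd = e^(−0.01)·[0.6007·0.0000 + 0.3993·0.0000] = 0.0000
Node u (S = 99): V_u = e^(−0.01)·[0.6007·5.8220 + 0.3993·0.0000] = 3.4622
Node d (S = 72): V_d = e^(−0.01)·[0.6007·0.0000 + 0.3993·0.0000] = 0.0000
Node 0 (S = 90): V_0 = e^(−0.01)·[0.6007·3.4622 + 0.3993·0.0000] = 2.0589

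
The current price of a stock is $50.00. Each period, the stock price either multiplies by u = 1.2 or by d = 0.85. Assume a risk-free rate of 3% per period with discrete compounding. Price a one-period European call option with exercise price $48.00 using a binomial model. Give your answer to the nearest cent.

Risk-neutral probability p = (1 + 0.03 − 0.85)/(1.2 − 0.85) = 0.1800/0.3500 = 0.5143
Terminal stock prices: S_u = 60, S_d = 42.5
Terminal payoffs (S − K): max(12, 0) = 12, max(-5.5, 0) = 0
Node 0 (S = 50): V_0 = 1/1.03·[0.5143·12.0000 + 0.4857·0.0000] = 5.9917

$5.99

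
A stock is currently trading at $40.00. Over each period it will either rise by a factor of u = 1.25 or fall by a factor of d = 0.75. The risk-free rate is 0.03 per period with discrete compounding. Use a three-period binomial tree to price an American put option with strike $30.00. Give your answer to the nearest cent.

Risk-neutral probability p = (1 + 0.03 − 0.75)/(1.25 − 0.75) = 0.2800/0.5000 = 0.5600
Terminal stock prices: S_uuu = 78.12, S_uud = 46.88, S_udd = 28.12, S_ddd = 16.88
Terminal payoffs (K − S): max(-48.12, 0) = 0, max(-16.88, 0) = 0, max(1.875, 0) = 1.875, max(13.12, 0) = 13.12
Node uu (S = 62.5): continuation = 1/1.03·[0.5600·0.0000 + 0.4400·0.0000] = 0.0000; exercise value = 0.0000 ≤ continuation, so V_uu = 0.0000
Node ud (S = 37.5): continuation = 1/1.03·[0.5600·0.0000 + 0.4400·1.8750] = 0.8010; exercise value = 0.0000 ≤ continuation, so V_ud = 0.8010
Node dd (S = 22.5): continuation = 1/1.03·[0.5600·1.8750 + 0.4400·13.1250] = 6.6262; exercise value = 7.5000 > continuation, so V_dd = 7.5000 (exercise)
Node u (S = 50): continuation = 1/1.03·[0.5600·0.0000 + 0.4400·0.8010] = 0.3422; exercise value = 0.0000 ≤ continuation, so V_u = 0.3422
Node d (S = 30): continuation = 1/1.03·[0.5600·0.8010 + 0.4400·7.5000] = 3.6394; exercise value = 0.0000 ≤ continuation, so V_d = 3.6394
Node 0 (S = 40): continuation = 1/1.03·[0.5600·0.3422 + 0.4400·3.6394] = 1.7407; exercise value = 0.0000 ≤ continuation, so V_0 = 1.7407

$1.74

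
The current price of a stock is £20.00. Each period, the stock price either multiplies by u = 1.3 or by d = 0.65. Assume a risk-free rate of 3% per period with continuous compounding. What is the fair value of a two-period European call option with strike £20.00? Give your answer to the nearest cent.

Risk-neutral probability p = (e^0.03 − 0.65)/(1.3 − 0.65) = 0.3805/0.6500 = 0.5853
Terminal stock prices: S_uu = 33.8, S_ud = 16.9, S_dd = 8.45
Terminal payoffs (S − K): max(13.8, 0) = 13.8, max(-3.1, 0) = 0, max(-11.55, 0) = 0
Node u (S = 26): V_u = e^(−0.03)·[0.5853·13.8000 + 0.4147·0.0000] = 7.8386
Node d (S = 13): V_d = e^(−0.03)·[0.5853·0.0000 + 0.4147·0.0000] = 0.0000
Node 0 (S = 20): V_0 = e^(−0.03)·[0.5853·7.8386 + 0.4147·0.0000] = 4.4525

£4.45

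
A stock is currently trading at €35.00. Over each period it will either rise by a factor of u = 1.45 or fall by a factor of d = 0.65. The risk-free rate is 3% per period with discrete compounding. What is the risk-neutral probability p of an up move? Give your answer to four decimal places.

Risk-neutral probability p = (1 + 0.03 − 0.65)/(1.45 − 0.65) = 0.3800/0.8000 = 0.4750

p = 0.4750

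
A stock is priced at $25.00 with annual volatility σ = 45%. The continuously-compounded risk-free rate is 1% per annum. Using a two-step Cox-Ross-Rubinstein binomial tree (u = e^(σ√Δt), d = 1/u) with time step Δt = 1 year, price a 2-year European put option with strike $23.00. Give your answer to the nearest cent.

$4.53

CRR parameters: u = e^(σ√Δt) = e^(0.45·√1) = 1.5683, d = 1/u = 0.6376
Per-period rate: rΔt = 0.01·1 = 0.01, so R = e^0.01 = 1.0101
Risk-neutral probability p = (e^0.01 − 0.6376)/(1.5683 − 0.6376) = 0.3724/0.9307 = 0.4002
Terminal stock prices: S_uu = 61.49, S_ud = 25, S_dd = 10.16
Terminal payoffs (K − S): max(-38.49, 0) = 0, max(-2, 0) = 0, max(12.84, 0) = 12.84
Node u (S = 39.21): V_u = e^(−0.01)·[0.4002·0.0000 + 0.5998·0.0000] = 0.0000
Node d (S = 15.94): V_d = e^(−0.01)·[0.4002·0.0000 + 0.5998·12.8358] = 7.6228
Node 0 (S = 25): V_0 = e^(−0.01)·[0.4002·0.0000 + 0.5998·7.6228] = 4.5270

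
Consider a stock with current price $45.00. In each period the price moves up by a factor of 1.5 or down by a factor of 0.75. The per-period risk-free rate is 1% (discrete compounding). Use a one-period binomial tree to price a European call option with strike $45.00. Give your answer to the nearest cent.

$7.72

Risk-neutral probability p = (1 + 0.01 − 0.75)/(1.5 − 0.75) = 0.2600/0.7500 = 0.3467
Terminal stock prices: S_u = 67.5, S_d = 33.75
Terminal payoffs (S − K): max(22.5, 0) = 22.5, max(-11.25, 0) = 0
Node 0 (S = 45): V_0 = 1/1.01·[0.3467·22.5000 + 0.6533·0.0000] = 7.7228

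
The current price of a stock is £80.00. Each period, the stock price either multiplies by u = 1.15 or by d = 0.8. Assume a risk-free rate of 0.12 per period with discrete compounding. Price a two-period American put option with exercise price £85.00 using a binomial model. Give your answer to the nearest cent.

£5.00

Risk-neutral probability p = (1 + 0.12 − 0.8)/(1.15 − 0.8) = 0.3200/0.3500 = 0.9143
Terminal stock prices: S_uu = 105.8, S_ud = 73.6, S_dd = 51.2
Terminal payoffs (K − S): max(-20.8, 0) = 0, max(11.4, 0) = 11.4, max(33.8, 0) = 33.8
Node u (S = 92): continuation = 1/1.12·[0.9143·0.0000 + 0.0857·11.4000] = 0.8724; exercise value = 0.0000 ≤ continuation, so V_u = 0.8724
Node d (S = 64): continuation = 1/1.12·[0.9143·11.4000 + 0.0857·33.8000] = 11.8929; exercise value = 21.0000 > continuation, so V_d = 21.0000 (exercise)
Node 0 (S = 80): continuation = 1/1.12·[0.9143·0.8724 + 0.0857·21.0000] = 2.3193; exercise value = 5.0000 > continuation, so V_0 = 5.0000 (exercise)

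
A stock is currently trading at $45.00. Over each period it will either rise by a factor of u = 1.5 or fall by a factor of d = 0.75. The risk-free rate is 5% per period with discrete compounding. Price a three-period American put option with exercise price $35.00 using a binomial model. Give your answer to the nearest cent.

Risk-neutral probability p = (1 + 0.05 − 0.75)/(1.5 − 0.75) = 0.3000/0.7500 = 0.4000
Terminal stock prices: S_uuu = 151.9, S_uud = 75.94, S_udd = 37.97, S_ddd = 18.98
Terminal payoffs (K − S): max(-116.9, 0) = 0, max(-40.94, 0) = 0, max(-2.969, 0) = 0, max(16.02, 0) = 16.02
Node uu (S = 101.2): continuation = 1/1.05·[0.4000·0.0000 + 0.6000·0.0000] = 0.0000; exercise value = 0.0000 ≤ continuation, so V_uu = 0.0000
Node ud (S = 50.62): continuation = 1/1.05·[0.4000·0.0000 + 0.6000·0.0000] = 0.0000; exercise value = 0.0000 ≤ continuation, so V_ud = 0.0000
Node dd (S = 25.31): continuation = 1/1.05·[0.4000·0.0000 + 0.6000·16.0156] = 9.1518; exercise value = 9.6875 > continuation, so V_dd = 9.6875 (exercise)
Node u (S = 67.5): continuation = 1/1.05·[0.4000·0.0000 + 0.6000·0.0000] = 0.0000; exercise value = 0.0000 ≤ continuation, so V_u = 0.0000
Node d (S = 33.75): continuation = 1/1.05·[0.4000·0.0000 + 0.6000·9.6875] = 5.5357; exercise value = 1.2500 ≤ continuation, so V_d = 5.5357
Node 0 (S = 45): continuation = 1/1.05·[0.4000·0.0000 + 0.6000·5.5357] = 3.1633; exercise value = 0.0000 ≤ continuation, so V_0 = 3.1633

$3.16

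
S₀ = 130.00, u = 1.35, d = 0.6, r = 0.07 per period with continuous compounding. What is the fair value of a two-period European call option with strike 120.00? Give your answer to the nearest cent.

Risk-neutral probability p = (e^0.07 − 0.6)/(1.35 − 0.6) = 0.4725/0.7500 = 0.6300
Terminal stock prices: S_uu = 236.9, S_ud = 105.3, S_dd = 46.8
Terminal payoffs (S − K): max(116.9, 0) = 116.9, max(-14.7, 0) = 0, max(-73.2, 0) = 0
Node u (S = 175.5): V_u = e^(−0.07)·[0.6300·116.9250 + 0.3700·0.0000] = 68.6839
Node d (S = 78): V_d = e^(−0.07)·[0.6300·0.0000 + 0.3700·0.0000] = 0.0000
Node 0 (S = 130): V_0 = e^(−0.07)·[0.6300·68.6839 + 0.3700·0.0000] = 40.3462

40.35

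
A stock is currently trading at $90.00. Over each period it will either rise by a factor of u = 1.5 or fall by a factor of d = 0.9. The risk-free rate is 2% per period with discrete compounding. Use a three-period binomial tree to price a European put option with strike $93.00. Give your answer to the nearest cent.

Risk-neutral probability p = (1 + 0.02 − 0.9)/(1.5 − 0.9) = 0.1200/0.6000 = 0.2000
Terminal stock prices: S_uuu = 303.8, S_uud = 182.2, S_udd = 109.4, S_ddd = 65.61
Terminal payoffs (K − S): max(-210.8, 0) = 0, max(-89.25, 0) = 0, max(-16.35, 0) = 0, max(27.39, 0) = 27.39
Node uu (S = 202.5): V_uu = 1/1.02·[0.2000·0.0000 + 0.8000·0.0000] = 0.0000
Node ud (S = 121.5): V_ud = 1/1.02·[0.2000·0.0000 + 0.8000·0.0000] = 0.0000
Node dd (S = 72.9): V_dd = 1/1.02·[0.2000·0.0000 + 0.8000·27.3900] = 21.4824
Node u (S = 135): V_u = 1/1.02·[0.2000·0.0000 + 0.8000·0.0000] = 0.0000
Node d (S = 81): V_d = 1/1.02·[0.2000·0.0000 + 0.8000·21.4824] = 16.8489
Node 0 (S = 90): V_0 = 1/1.02·[0.2000·0.0000 + 0.8000·16.8489] = 13.2148

$13.21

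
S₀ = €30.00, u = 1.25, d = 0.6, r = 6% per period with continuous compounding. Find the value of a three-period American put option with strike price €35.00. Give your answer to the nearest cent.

€7.75

Risk-neutral probability p = (e^0.06 − 0.6)/(1.25 − 0.6) = 0.4618/0.6500 = 0.7105
Terminal stock prices: S_uuu = 58.59, S_uud = 28.12, S_udd = 13.5, S_ddd = 6.48
Terminal payoffs (K − S): max(-23.59, 0) = 0, max(6.875, 0) = 6.875, max(21.5, 0) = 21.5, max(28.52, 0) = 28.52
Node uu (S = 46.88): continuation = e^(−0.06)·[0.7105·0.0000 + 0.2895·6.8750] = 1.8743; exercise value = 0.0000 ≤ continuation, so V_uu = 1.8743
Node ud (S = 22.5): continuation = e^(−0.06)·[0.7105·6.8750 + 0.2895·21.5000] = 10.4618; exercise value = 12.5000 > continuation, so V_ud = 12.5000 (exercise)
Node dd (S = 10.8): continuation = e^(−0.06)·[0.7105·21.5000 + 0.2895·28.5200] = 22.1618; exercise value = 24.2000 > continuation, so V_dd = 24.2000 (exercise)
Node u (S = 37.5): continuation = e^(−0.06)·[0.7105·1.8743 + 0.2895·12.5000] = 4.6620; exercise value = 0.0000 ≤ continuation, so V_u = 4.6620
Node d (S = 18): continuation = e^(−0.06)·[0.7105·12.5000 + 0.2895·24.2000] = 14.9618; exercise value = 17.0000 > continuation, so V_d = 17.0000 (exercise)
Node 0 (S = 30): continuation = e^(−0.06)·[0.7105·4.6620 + 0.2895·17.0000] = 7.7541; exercise value = 5.0000 ≤ continuation, so V_0 = 7.7541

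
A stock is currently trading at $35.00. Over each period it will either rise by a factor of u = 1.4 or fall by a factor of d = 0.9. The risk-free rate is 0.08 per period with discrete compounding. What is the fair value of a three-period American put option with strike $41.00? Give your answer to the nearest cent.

Risk-neutral probability p = (1 + 0.08 − 0.9)/(1.4 − 0.9) = 0.1800/0.5000 = 0.3600
Terminal stock prices: S_uuu = 96.04, S_uud = 61.74, S_udd = 39.69, S_ddd = 25.52
Terminal payoffs (K − S): max(-55.04, 0) = 0, max(-20.74, 0) = 0, max(1.31, 0) = 1.31, max(15.48, 0) = 15.48
Node uu (S = 68.6): continuation = 1/1.08·[0.3600·0.0000 + 0.6400·0.0000] = 0.0000; exercise value = 0.0000 ≤ continuation, so V_uu = 0.0000
Node ud (S = 44.1): continuation = 1/1.08·[0.3600·0.0000 + 0.6400·1.3100] = 0.7763; exercise value = 0.0000 ≤ continuation, so V_ud = 0.7763
Node dd (S = 28.35): continuation = 1/1.08·[0.3600·1.3100 + 0.6400·15.4850] = 9.6130; exercise value = 12.6500 > continuation, so V_dd = 12.6500 (exercise)
Node u (S = 49): continuation = 1/1.08·[0.3600·0.0000 + 0.6400·0.7763] = 0.4600; exercise value = 0.0000 ≤ continuation, so V_u = 0.4600
Node d (S = 31.5): continuation = 1/1.08·[0.3600·0.7763 + 0.6400·12.6500] = 7.7551; exercise value = 9.5000 > continuation, so V_d = 9.5000 (exercise)
Node 0 (S = 35): continuation = 1/1.08·[0.3600·0.4600 + 0.6400·9.5000] = 5.7830; exercise value = 6.0000 > continuation, so V_0 = 6.0000 (exercise)

$6.00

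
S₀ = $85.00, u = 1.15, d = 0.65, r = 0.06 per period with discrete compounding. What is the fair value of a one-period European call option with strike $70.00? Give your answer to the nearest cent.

$21.47

Risk-neutral probability p = (1 + 0.06 − 0.65)/(1.15 − 0.65) = 0.4100/0.5000 = 0.8200
Terminal stock prices: S_u = 97.75, S_d = 55.25
Terminal payoffs (S − K): max(27.75, 0) = 27.75, max(-14.75, 0) = 0
Node 0 (S = 85): V_0 = 1/1.06·[0.8200·27.7500 + 0.1800·0.0000] = 21.4670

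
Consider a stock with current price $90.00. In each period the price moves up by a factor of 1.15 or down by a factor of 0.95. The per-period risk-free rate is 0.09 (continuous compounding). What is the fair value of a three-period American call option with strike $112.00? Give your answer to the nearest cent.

Risk-neutral probability p = (e^0.09 − 0.95)/(1.15 − 0.95) = 0.1442/0.2000 = 0.7209
Terminal stock prices: S_uuu = 136.9, S_uud = 113.1, S_udd = 93.41, S_ddd = 77.16
Terminal payoffs (S − K): max(24.88, 0) = 24.88, max(1.074, 0) = 1.074, max(-18.59, 0) = 0, max(-34.84, 0) = 0
Node uu (S = 119): continuation = e^(−0.09)·[0.7209·24.8787 + 0.2791·1.0737] = 16.6647; exercise value = 7.0250 ≤ continuation, so V_uu = 16.6647
Node ud (S = 98.32): continuation = e^(−0.09)·[0.7209·1.0737 + 0.2791·0.0000] = 0.7074; exercise value = 0.0000 ≤ continuation, so V_ud = 0.7074
Node dd (S = 81.22): continuation = e^(−0.09)·[0.7209·0.0000 + 0.2791·0.0000] = 0.0000; exercise value = 0.0000 ≤ continuation, so V_dd = 0.0000
Node u (S = 103.5): continuation = e^(−0.09)·[0.7209·16.6647 + 0.2791·0.7074] = 11.1596; exercise value = 0.0000 ≤ continuation, so V_u = 11.1596
Node d (S = 85.5): continuation = e^(−0.09)·[0.7209·0.7074 + 0.2791·0.0000] = 0.4661; exercise value = 0.0000 ≤ continuation, so V_d = 0.4661
Node 0 (S = 90): continuation = e^(−0.09)·[0.7209·11.1596 + 0.2791·0.4661] = 7.4712; exercise value = 0.0000 ≤ continuation, so V_0 = 7.4712

$7.47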